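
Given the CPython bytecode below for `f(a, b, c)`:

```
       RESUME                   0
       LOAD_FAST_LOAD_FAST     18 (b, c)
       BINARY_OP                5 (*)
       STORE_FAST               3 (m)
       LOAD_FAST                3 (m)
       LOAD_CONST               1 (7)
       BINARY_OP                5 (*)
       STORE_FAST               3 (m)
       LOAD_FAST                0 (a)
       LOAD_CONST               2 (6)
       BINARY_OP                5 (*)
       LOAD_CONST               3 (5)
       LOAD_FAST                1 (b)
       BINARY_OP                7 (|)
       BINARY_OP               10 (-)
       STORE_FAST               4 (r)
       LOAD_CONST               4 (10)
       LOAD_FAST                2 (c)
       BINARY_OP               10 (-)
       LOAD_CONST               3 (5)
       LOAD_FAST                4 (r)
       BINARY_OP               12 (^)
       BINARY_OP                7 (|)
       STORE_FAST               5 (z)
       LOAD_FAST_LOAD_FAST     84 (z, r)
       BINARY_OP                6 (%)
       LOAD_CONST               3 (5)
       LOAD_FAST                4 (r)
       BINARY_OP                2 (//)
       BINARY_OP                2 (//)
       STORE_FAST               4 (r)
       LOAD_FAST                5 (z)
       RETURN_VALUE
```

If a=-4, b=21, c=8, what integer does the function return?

-42

LOAD_FAST_LOAD_FAST b,c → push 21,8. Stack: [21, 8]
BINARY_OP * → 21 * 8 = 168. Stack: [168]
STORE_FAST m → m=168. Stack: []
LOAD_FAST m → push 168. Stack: [168]
LOAD_CONST → push 7. Stack: [168, 7]
BINARY_OP * → 168 * 7 = 1176. Stack: [1176]
STORE_FAST m → m=1176. Stack: []
LOAD_FAST a → push -4. Stack: [-4]
LOAD_CONST → push 6. Stack: [-4, 6]
BINARY_OP * → -4 * 6 = -24. Stack: [-24]
LOAD_CONST → push 5. Stack: [-24, 5]
LOAD_FAST b → push 21. Stack: [-24, 5, 21]
BINARY_OP | → 5 | 21 = 21. Stack: [-24, 21]
BINARY_OP - → -24 - 21 = -45. Stack: [-45]
STORE_FAST r → r=-45. Stack: []
LOAD_CONST → push 10. Stack: [10]
LOAD_FAST c → push 8. Stack: [10, 8]
BINARY_OP - → 10 - 8 = 2. Stack: [2]
LOAD_CONST → push 5. Stack: [2, 5]
LOAD_FAST r → push -45. Stack: [2, 5, -45]
BINARY_OP ^ → 5 ^ -45 = -42. Stack: [2, -42]
BINARY_OP | → 2 | -42 = -42. Stack: [-42]
STORE_FAST z → z=-42. Stack: []
LOAD_FAST_LOAD_FAST z,r → push -42,-45. Stack: [-42, -45]
BINARY_OP % → -42 % -45 = -42. Stack: [-42]
LOAD_CONST → push 5. Stack: [-42, 5]
LOAD_FAST r → push -45. Stack: [-42, 5, -45]
BINARY_OP // → 5 // -45 = -1. Stack: [-42, -1]
BINARY_OP // → -42 // -1 = 42. Stack: [42]
STORE_FAST r → r=42. Stack: []
LOAD_FAST z → push -42. Stack: [-42]
RETURN_VALUE → return -42.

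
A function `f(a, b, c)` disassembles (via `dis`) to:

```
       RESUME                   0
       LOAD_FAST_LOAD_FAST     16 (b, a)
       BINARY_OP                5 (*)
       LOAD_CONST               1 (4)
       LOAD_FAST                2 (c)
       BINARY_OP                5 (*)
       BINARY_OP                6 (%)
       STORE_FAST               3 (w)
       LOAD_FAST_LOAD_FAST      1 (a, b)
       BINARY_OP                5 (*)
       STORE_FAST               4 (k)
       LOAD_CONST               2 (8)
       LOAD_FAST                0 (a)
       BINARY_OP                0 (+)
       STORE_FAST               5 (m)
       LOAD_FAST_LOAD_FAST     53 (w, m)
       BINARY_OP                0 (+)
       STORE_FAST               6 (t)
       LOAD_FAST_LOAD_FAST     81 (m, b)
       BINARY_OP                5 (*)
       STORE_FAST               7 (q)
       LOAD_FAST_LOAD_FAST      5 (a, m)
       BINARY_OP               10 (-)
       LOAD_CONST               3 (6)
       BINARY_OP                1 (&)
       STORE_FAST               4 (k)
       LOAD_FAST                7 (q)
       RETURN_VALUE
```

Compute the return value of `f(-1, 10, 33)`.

70

LOAD_FAST_LOAD_FAST b,a → push 10,-1. Stack: [10, -1]
BINARY_OP * → 10 * -1 = -10. Stack: [-10]
LOAD_CONST → push 4. Stack: [-10, 4]
LOAD_FAST c → push 33. Stack: [-10, 4, 33]
BINARY_OP * → 4 * 33 = 132. Stack: [-10, 132]
BINARY_OP % → -10 % 132 = 122. Stack: [122]
STORE_FAST w → w=122. Stack: []
LOAD_FAST_LOAD_FAST a,b → push -1,10. Stack: [-1, 10]
BINARY_OP * → -1 * 10 = -10. Stack: [-10]
STORE_FAST k → k=-10. Stack: []
LOAD_CONST → push 8. Stack: [8]
LOAD_FAST a → push -1. Stack: [8, -1]
BINARY_OP + → 8 + -1 = 7. Stack: [7]
STORE_FAST m → m=7. Stack: []
LOAD_FAST_LOAD_FAST w,m → push 122,7. Stack: [122, 7]
BINARY_OP + → 122 + 7 = 129. Stack: [129]
STORE_FAST t → t=129. Stack: []
LOAD_FAST_LOAD_FAST m,b → push 7,10. Stack: [7, 10]
BINARY_OP * → 7 * 10 = 70. Stack: [70]
STORE_FAST q → q=70. Stack: []
LOAD_FAST_LOAD_FAST a,m → push -1,7. Stack: [-1, 7]
BINARY_OP - → -1 - 7 = -8. Stack: [-8]
LOAD_CONST → push 6. Stack: [-8, 6]
BINARY_OP & → -8 & 6 = 0. Stack: [0]
STORE_FAST k → k=0. Stack: []
LOAD_FAST q → push 70. Stack: [70]
RETURN_VALUE → return 70.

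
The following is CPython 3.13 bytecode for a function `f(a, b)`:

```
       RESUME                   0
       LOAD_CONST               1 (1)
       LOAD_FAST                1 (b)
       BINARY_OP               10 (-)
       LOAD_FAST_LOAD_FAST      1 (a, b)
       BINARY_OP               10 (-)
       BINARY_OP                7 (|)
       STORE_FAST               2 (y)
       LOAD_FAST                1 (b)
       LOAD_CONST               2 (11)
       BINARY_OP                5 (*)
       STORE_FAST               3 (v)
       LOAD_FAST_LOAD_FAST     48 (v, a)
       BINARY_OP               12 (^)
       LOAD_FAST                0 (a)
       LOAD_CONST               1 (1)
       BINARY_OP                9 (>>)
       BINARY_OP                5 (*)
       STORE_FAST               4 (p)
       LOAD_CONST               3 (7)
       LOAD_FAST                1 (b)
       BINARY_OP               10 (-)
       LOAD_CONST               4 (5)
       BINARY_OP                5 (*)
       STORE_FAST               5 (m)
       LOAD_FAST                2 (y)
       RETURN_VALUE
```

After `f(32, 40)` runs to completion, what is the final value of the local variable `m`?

-165

LOAD_CONST → push 1. Stack: [1]
LOAD_FAST b → push 40. Stack: [1, 40]
BINARY_OP - → 1 - 40 = -39. Stack: [-39]
LOAD_FAST_LOAD_FAST a,b → push 32,40. Stack: [-39, 32, 40]
BINARY_OP - → 32 - 40 = -8. Stack: [-39, -8]
BINARY_OP | → -39 | -8 = -7. Stack: [-7]
STORE_FAST y → y=-7. Stack: []
LOAD_FAST b → push 40. Stack: [40]
LOAD_CONST → push 11. Stack: [40, 11]
BINARY_OP * → 40 * 11 = 440. Stack: [440]
STORE_FAST v → v=440. Stack: []
LOAD_FAST_LOAD_FAST v,a → push 440,32. Stack: [440, 32]
BINARY_OP ^ → 440 ^ 32 = 408. Stack: [408]
LOAD_FAST a → push 32. Stack: [408, 32]
LOAD_CONST → push 1. Stack: [408, 32, 1]
BINARY_OP >> → 32 >> 1 = 16. Stack: [408, 16]
BINARY_OP * → 408 * 16 = 6528. Stack: [6528]
STORE_FAST p → p=6528. Stack: []
LOAD_CONST → push 7. Stack: [7]
LOAD_FAST b → push 40. Stack: [7, 40]
BINARY_OP - → 7 - 40 = -33. Stack: [-33]
LOAD_CONST → push 5. Stack: [-33, 5]
BINARY_OP * → -33 * 5 = -165. Stack: [-165]
STORE_FAST m → m=-165. Stack: []
LOAD_FAST y → push -7. Stack: [-7]
RETURN_VALUE → return -7.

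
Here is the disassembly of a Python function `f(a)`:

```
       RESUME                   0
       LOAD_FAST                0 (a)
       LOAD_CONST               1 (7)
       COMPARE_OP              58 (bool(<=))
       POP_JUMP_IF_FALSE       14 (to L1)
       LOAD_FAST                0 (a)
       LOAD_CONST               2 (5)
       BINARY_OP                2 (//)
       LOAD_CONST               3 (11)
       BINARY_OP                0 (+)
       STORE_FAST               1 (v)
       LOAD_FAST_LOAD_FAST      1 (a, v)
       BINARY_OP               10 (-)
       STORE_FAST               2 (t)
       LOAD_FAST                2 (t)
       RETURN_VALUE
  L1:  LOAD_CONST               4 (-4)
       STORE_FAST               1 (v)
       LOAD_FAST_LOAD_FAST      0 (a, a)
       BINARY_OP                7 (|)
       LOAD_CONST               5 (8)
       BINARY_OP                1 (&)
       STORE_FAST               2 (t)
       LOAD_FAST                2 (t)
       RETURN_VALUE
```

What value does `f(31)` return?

LOAD_FAST a → push 31. Stack: [31]
LOAD_CONST → push 7. Stack: [31, 7]
COMPARE_OP bool(<=) → 31 vs 7 = False. Stack: [False]
POP_JUMP_IF_FALSE → pop False; jump. Stack: []
LOAD_CONST → push -4. Stack: [-4]
STORE_FAST v → v=-4. Stack: []
LOAD_FAST_LOAD_FAST a,a → push 31,31. Stack: [31, 31]
BINARY_OP | → 31 | 31 = 31. Stack: [31]
LOAD_CONST → push 8. Stack: [31, 8]
BINARY_OP & → 31 & 8 = 8. Stack: [8]
STORE_FAST t → t=8. Stack: []
LOAD_FAST t → push 8. Stack: [8]
RETURN_VALUE → return 8.

8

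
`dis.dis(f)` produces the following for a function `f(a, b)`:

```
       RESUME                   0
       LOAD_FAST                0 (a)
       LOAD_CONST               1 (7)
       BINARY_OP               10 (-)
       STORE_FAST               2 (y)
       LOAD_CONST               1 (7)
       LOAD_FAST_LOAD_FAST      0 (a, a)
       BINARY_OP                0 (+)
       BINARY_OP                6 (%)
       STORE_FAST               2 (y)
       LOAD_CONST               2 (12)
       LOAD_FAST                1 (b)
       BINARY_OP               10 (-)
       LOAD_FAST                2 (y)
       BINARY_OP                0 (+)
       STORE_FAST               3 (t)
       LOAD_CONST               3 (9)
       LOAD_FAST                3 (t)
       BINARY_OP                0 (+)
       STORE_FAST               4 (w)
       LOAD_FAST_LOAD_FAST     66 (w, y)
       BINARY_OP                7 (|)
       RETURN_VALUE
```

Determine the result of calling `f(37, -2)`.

LOAD_FAST a → push 37. Stack: [37]
LOAD_CONST → push 7. Stack: [37, 7]
BINARY_OP - → 37 - 7 = 30. Stack: [30]
STORE_FAST y → y=30. Stack: []
LOAD_CONST → push 7. Stack: [7]
LOAD_FAST_LOAD_FAST a,a → push 37,37. Stack: [7, 37, 37]
BINARY_OP + → 37 + 37 = 74. Stack: [7, 74]
BINARY_OP % → 7 % 74 = 7. Stack: [7]
STORE_FAST y → y=7. Stack: []
LOAD_CONST → push 12. Stack: [12]
LOAD_FAST b → push -2. Stack: [12, -2]
BINARY_OP - → 12 - -2 = 14. Stack: [14]
LOAD_FAST y → push 7. Stack: [14, 7]
BINARY_OP + → 14 + 7 = 21. Stack: [21]
STORE_FAST t → t=21. Stack: []
LOAD_CONST → push 9. Stack: [9]
LOAD_FAST t → push 21. Stack: [9, 21]
BINARY_OP + → 9 + 21 = 30. Stack: [30]
STORE_FAST w → w=30. Stack: []
LOAD_FAST_LOAD_FAST w,y → push 30,7. Stack: [30, 7]
BINARY_OP | → 30 | 7 = 31. Stack: [31]
RETURN_VALUE → return 31.

31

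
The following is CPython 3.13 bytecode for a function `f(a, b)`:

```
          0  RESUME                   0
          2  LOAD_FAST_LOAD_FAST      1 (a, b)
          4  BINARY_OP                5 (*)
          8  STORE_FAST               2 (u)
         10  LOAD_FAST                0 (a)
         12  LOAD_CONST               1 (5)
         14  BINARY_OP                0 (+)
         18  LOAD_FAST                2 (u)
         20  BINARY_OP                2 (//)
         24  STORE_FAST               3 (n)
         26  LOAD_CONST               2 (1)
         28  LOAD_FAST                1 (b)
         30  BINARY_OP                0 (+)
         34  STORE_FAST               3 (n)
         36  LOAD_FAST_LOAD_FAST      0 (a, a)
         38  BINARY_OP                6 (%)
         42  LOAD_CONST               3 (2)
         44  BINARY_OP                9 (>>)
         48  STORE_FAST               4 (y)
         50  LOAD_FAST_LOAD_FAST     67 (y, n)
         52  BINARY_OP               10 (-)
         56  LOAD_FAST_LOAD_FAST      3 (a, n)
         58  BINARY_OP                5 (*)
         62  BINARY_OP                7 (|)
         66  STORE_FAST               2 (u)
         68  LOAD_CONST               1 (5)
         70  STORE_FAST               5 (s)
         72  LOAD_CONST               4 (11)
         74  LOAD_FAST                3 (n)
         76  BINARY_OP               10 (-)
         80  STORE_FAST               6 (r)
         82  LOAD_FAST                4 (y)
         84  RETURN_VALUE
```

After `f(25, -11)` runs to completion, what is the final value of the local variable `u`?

LOAD_FAST_LOAD_FAST a,b → push 25,-11. Stack: [25, -11]
BINARY_OP * → 25 * -11 = -275. Stack: [-275]
STORE_FAST u → u=-275. Stack: []
LOAD_FAST a → push 25. Stack: [25]
LOAD_CONST → push 5. Stack: [25, 5]
BINARY_OP + → 25 + 5 = 30. Stack: [30]
LOAD_FAST u → push -275. Stack: [30, -275]
BINARY_OP // → 30 // -275 = -1. Stack: [-1]
STORE_FAST n → n=-1. Stack: []
LOAD_CONST → push 1. Stack: [1]
LOAD_FAST b → push -11. Stack: [1, -11]
BINARY_OP + → 1 + -11 = -10. Stack: [-10]
STORE_FAST n → n=-10. Stack: []
LOAD_FAST_LOAD_FAST a,a → push 25,25. Stack: [25, 25]
BINARY_OP % → 25 % 25 = 0. Stack: [0]
LOAD_CONST → push 2. Stack: [0, 2]
BINARY_OP >> → 0 >> 2 = 0. Stack: [0]
STORE_FAST y → y=0. Stack: []
LOAD_FAST_LOAD_FAST y,n → push 0,-10. Stack: [0, -10]
BINARY_OP - → 0 - -10 = 10. Stack: [10]
LOAD_FAST_LOAD_FAST a,n → push 25,-10. Stack: [10, 25, -10]
BINARY_OP * → 25 * -10 = -250. Stack: [10, -250]
BINARY_OP | → 10 | -250 = -242. Stack: [-242]
STORE_FAST u → u=-242. Stack: []
LOAD_CONST → push 5. Stack: [5]
STORE_FAST s → s=5. Stack: []
LOAD_CONST → push 11. Stack: [11]
LOAD_FAST n → push -10. Stack: [11, -10]
BINARY_OP - → 11 - -10 = 21. Stack: [21]
STORE_FAST r → r=21. Stack: []
LOAD_FAST y → push 0. Stack: [0]
RETURN_VALUE → return 0.

-242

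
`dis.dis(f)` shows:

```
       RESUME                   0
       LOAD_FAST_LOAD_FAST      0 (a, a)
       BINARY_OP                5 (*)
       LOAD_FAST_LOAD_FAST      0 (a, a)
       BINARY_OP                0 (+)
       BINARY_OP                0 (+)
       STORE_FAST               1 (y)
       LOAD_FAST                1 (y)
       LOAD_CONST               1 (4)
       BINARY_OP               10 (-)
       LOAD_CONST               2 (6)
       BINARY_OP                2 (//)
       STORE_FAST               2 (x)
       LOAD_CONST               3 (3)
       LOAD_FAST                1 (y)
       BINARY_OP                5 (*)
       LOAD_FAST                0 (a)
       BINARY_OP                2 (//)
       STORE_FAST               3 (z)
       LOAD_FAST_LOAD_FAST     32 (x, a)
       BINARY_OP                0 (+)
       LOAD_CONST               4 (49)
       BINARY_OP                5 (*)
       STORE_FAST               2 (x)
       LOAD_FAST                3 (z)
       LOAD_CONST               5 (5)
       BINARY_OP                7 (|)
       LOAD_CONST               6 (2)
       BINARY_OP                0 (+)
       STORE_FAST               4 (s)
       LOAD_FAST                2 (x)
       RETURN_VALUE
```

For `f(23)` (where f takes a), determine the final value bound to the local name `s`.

81

LOAD_FAST_LOAD_FAST a,a → push 23,23. Stack: [23, 23]
BINARY_OP * → 23 * 23 = 529. Stack: [529]
LOAD_FAST_LOAD_FAST a,a → push 23,23. Stack: [529, 23, 23]
BINARY_OP + → 23 + 23 = 46. Stack: [529, 46]
BINARY_OP + → 529 + 46 = 575. Stack: [575]
STORE_FAST y → y=575. Stack: []
LOAD_FAST y → push 575. Stack: [575]
LOAD_CONST → push 4. Stack: [575, 4]
BINARY_OP - → 575 - 4 = 571. Stack: [571]
LOAD_CONST → push 6. Stack: [571, 6]
BINARY_OP // → 571 // 6 = 95. Stack: [95]
STORE_FAST x → x=95. Stack: []
LOAD_CONST → push 3. Stack: [3]
LOAD_FAST y → push 575. Stack: [3, 575]
BINARY_OP * → 3 * 575 = 1725. Stack: [1725]
LOAD_FAST a → push 23. Stack: [1725, 23]
BINARY_OP // → 1725 // 23 = 75. Stack: [75]
STORE_FAST z → z=75. Stack: []
LOAD_FAST_LOAD_FAST x,a → push 95,23. Stack: [95, 23]
BINARY_OP + → 95 + 23 = 118. Stack: [118]
LOAD_CONST → push 49. Stack: [118, 49]
BINARY_OP * → 118 * 49 = 5782. Stack: [5782]
STORE_FAST x → x=5782. Stack: []
LOAD_FAST z → push 75. Stack: [75]
LOAD_CONST → push 5. Stack: [75, 5]
BINARY_OP | → 75 | 5 = 79. Stack: [79]
LOAD_CONST → push 2. Stack: [79, 2]
BINARY_OP + → 79 + 2 = 81. Stack: [81]
STORE_FAST s → s=81. Stack: []
LOAD_FAST x → push 5782. Stack: [5782]
RETURN_VALUE → return 5782.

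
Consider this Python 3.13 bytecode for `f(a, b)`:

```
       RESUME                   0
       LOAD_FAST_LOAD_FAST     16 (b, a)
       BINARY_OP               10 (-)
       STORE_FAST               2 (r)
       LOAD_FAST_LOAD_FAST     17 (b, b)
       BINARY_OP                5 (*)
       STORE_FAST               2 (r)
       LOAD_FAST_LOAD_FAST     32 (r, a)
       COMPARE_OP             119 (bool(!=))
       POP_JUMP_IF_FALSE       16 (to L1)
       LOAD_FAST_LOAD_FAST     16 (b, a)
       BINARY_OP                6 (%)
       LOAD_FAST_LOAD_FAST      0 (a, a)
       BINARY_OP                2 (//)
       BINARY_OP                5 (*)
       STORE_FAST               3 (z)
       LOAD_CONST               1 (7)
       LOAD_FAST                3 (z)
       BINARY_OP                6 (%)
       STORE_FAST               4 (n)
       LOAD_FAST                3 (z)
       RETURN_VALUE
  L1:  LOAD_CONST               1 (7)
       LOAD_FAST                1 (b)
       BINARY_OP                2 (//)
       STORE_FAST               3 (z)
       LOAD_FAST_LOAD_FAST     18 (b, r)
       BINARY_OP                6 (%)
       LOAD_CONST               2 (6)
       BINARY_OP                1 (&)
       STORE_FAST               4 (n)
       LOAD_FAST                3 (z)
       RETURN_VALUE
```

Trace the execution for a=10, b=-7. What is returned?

3

LOAD_FAST_LOAD_FAST b,a → push -7,10. Stack: [-7, 10]
BINARY_OP - → -7 - 10 = -17. Stack: [-17]
STORE_FAST r → r=-17. Stack: []
LOAD_FAST_LOAD_FAST b,b → push -7,-7. Stack: [-7, -7]
BINARY_OP * → -7 * -7 = 49. Stack: [49]
STORE_FAST r → r=49. Stack: []
LOAD_FAST_LOAD_FAST r,a → push 49,10. Stack: [49, 10]
COMPARE_OP bool(!=) → 49 vs 10 = True. Stack: [True]
POP_JUMP_IF_FALSE → pop True; no jump. Stack: []
LOAD_FAST_LOAD_FAST b,a → push -7,10. Stack: [-7, 10]
BINARY_OP % → -7 % 10 = 3. Stack: [3]
LOAD_FAST_LOAD_FAST a,a → push 10,10. Stack: [3, 10, 10]
BINARY_OP // → 10 // 10 = 1. Stack: [3, 1]
BINARY_OP * → 3 * 1 = 3. Stack: [3]
STORE_FAST z → z=3. Stack: []
LOAD_CONST → push 7. Stack: [7]
LOAD_FAST z → push 3. Stack: [7, 3]
BINARY_OP % → 7 % 3 = 1. Stack: [1]
STORE_FAST n → n=1. Stack: []
LOAD_FAST z → push 3. Stack: [3]
RETURN_VALUE → return 3.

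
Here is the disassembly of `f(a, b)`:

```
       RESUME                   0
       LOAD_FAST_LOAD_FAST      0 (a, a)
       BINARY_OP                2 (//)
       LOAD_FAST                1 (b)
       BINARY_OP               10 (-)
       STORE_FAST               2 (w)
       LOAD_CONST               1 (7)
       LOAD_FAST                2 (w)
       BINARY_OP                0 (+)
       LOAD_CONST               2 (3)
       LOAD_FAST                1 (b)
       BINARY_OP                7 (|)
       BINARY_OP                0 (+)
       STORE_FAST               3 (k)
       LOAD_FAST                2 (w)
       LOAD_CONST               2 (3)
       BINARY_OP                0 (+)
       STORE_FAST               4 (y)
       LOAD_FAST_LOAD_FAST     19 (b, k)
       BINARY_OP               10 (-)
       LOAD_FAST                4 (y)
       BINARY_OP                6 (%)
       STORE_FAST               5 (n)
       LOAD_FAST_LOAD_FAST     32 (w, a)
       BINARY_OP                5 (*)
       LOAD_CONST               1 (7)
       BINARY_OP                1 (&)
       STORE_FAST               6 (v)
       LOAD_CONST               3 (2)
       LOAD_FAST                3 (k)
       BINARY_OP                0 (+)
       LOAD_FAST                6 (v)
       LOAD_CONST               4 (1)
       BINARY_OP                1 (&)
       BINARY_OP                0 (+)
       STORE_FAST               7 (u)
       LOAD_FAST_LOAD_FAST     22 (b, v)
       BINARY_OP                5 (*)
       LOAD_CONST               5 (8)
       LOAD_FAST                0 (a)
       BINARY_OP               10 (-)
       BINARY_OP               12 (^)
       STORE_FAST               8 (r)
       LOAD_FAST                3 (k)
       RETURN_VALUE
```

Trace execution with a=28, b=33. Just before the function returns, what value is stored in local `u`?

12

LOAD_FAST_LOAD_FAST a,a → push 28,28. Stack: [28, 28]
BINARY_OP // → 28 // 28 = 1. Stack: [1]
LOAD_FAST b → push 33. Stack: [1, 33]
BINARY_OP - → 1 - 33 = -32. Stack: [-32]
STORE_FAST w → w=-32. Stack: []
LOAD_CONST → push 7. Stack: [7]
LOAD_FAST w → push -32. Stack: [7, -32]
BINARY_OP + → 7 + -32 = -25. Stack: [-25]
LOAD_CONST → push 3. Stack: [-25, 3]
LOAD_FAST b → push 33. Stack: [-25, 3, 33]
BINARY_OP | → 3 | 33 = 35. Stack: [-25, 35]
BINARY_OP + → -25 + 35 = 10. Stack: [10]
STORE_FAST k → k=10. Stack: []
LOAD_FAST w → push -32. Stack: [-32]
LOAD_CONST → push 3. Stack: [-32, 3]
BINARY_OP + → -32 + 3 = -29. Stack: [-29]
STORE_FAST y → y=-29. Stack: []
LOAD_FAST_LOAD_FAST b,k → push 33,10. Stack: [33, 10]
BINARY_OP - → 33 - 10 = 23. Stack: [23]
LOAD_FAST y → push -29. Stack: [23, -29]
BINARY_OP % → 23 % -29 = -6. Stack: [-6]
STORE_FAST n → n=-6. Stack: []
LOAD_FAST_LOAD_FAST w,a → push -32,28. Stack: [-32, 28]
BINARY_OP * → -32 * 28 = -896. Stack: [-896]
LOAD_CONST → push 7. Stack: [-896, 7]
BINARY_OP & → -896 & 7 = 0. Stack: [0]
STORE_FAST v → v=0. Stack: []
LOAD_CONST → push 2. Stack: [2]
LOAD_FAST k → push 10. Stack: [2, 10]
BINARY_OP + → 2 + 10 = 12. Stack: [12]
LOAD_FAST v → push 0. Stack: [12, 0]
LOAD_CONST → push 1. Stack: [12, 0, 1]
BINARY_OP & → 0 & 1 = 0. Stack: [12, 0]
BINARY_OP + → 12 + 0 = 12. Stack: [12]
STORE_FAST u → u=12. Stack: []
LOAD_FAST_LOAD_FAST b,v → push 33,0. Stack: [33, 0]
BINARY_OP * → 33 * 0 = 0. Stack: [0]
LOAD_CONST → push 8. Stack: [0, 8]
LOAD_FAST a → push 28. Stack: [0, 8, 28]
BINARY_OP - → 8 - 28 = -20. Stack: [0, -20]
BINARY_OP ^ → 0 ^ -20 = -20. Stack: [-20]
STORE_FAST r → r=-20. Stack: []
LOAD_FAST k → push 10. Stack: [10]
RETURN_VALUE → return 10.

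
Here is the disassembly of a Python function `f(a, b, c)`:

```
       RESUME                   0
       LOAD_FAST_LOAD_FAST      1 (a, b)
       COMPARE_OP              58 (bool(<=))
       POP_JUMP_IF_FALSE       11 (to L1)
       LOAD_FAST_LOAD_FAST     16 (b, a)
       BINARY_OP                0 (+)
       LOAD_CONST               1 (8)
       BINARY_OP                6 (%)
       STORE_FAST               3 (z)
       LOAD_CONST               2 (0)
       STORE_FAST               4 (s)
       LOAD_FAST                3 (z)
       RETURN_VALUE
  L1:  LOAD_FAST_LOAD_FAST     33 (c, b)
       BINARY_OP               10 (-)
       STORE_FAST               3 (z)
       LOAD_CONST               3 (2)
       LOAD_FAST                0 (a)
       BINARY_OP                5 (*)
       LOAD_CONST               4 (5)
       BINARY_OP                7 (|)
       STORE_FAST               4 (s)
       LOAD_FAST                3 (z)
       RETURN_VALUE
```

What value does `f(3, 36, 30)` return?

LOAD_FAST_LOAD_FAST a,b → push 3,36. Stack: [3, 36]
COMPARE_OP bool(<=) → 3 vs 36 = True. Stack: [True]
POP_JUMP_IF_FALSE → pop True; no jump. Stack: []
LOAD_FAST_LOAD_FAST b,a → push 36,3. Stack: [36, 3]
BINARY_OP + → 36 + 3 = 39. Stack: [39]
LOAD_CONST → push 8. Stack: [39, 8]
BINARY_OP % → 39 % 8 = 7. Stack: [7]
STORE_FAST z → z=7. Stack: []
LOAD_CONST → push 0. Stack: [0]
STORE_FAST s → s=0. Stack: []
LOAD_FAST z → push 7. Stack: [7]
RETURN_VALUE → return 7.

7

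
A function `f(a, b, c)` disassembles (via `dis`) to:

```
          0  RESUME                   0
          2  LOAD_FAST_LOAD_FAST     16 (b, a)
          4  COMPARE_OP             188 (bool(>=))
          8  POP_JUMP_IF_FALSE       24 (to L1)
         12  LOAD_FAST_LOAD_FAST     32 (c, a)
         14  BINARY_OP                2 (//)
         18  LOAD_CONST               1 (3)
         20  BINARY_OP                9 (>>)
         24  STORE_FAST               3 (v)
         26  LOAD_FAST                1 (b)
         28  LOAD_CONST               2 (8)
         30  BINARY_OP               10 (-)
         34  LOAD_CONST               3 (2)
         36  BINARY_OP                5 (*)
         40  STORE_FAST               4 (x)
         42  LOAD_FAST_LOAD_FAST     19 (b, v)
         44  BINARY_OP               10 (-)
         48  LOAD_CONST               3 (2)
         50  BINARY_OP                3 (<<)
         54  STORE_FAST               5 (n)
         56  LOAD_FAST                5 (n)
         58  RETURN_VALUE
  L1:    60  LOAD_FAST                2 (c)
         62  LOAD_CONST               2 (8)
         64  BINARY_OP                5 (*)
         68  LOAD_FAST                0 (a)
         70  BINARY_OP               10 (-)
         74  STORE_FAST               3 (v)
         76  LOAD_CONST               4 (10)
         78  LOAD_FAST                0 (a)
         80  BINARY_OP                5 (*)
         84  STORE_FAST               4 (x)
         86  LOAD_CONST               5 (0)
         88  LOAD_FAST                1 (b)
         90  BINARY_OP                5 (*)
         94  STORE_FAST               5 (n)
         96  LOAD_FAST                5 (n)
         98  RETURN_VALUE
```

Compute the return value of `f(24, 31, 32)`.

124

LOAD_FAST_LOAD_FAST b,a → push 31,24. Stack: [31, 24]
COMPARE_OP bool(>=) → 31 vs 24 = True. Stack: [True]
POP_JUMP_IF_FALSE → pop True; no jump. Stack: []
LOAD_FAST_LOAD_FAST c,a → push 32,24. Stack: [32, 24]
BINARY_OP // → 32 // 24 = 1. Stack: [1]
LOAD_CONST → push 3. Stack: [1, 3]
BINARY_OP >> → 1 >> 3 = 0. Stack: [0]
STORE_FAST v → v=0. Stack: []
LOAD_FAST b → push 31. Stack: [31]
LOAD_CONST → push 8. Stack: [31, 8]
BINARY_OP - → 31 - 8 = 23. Stack: [23]
LOAD_CONST → push 2. Stack: [23, 2]
BINARY_OP * → 23 * 2 = 46. Stack: [46]
STORE_FAST x → x=46. Stack: []
LOAD_FAST_LOAD_FAST b,v → push 31,0. Stack: [31, 0]
BINARY_OP - → 31 - 0 = 31. Stack: [31]
LOAD_CONST → push 2. Stack: [31, 2]
BINARY_OP << → 31 << 2 = 124. Stack: [124]
STORE_FAST n → n=124. Stack: []
LOAD_FAST n → push 124. Stack: [124]
RETURN_VALUE → return 124.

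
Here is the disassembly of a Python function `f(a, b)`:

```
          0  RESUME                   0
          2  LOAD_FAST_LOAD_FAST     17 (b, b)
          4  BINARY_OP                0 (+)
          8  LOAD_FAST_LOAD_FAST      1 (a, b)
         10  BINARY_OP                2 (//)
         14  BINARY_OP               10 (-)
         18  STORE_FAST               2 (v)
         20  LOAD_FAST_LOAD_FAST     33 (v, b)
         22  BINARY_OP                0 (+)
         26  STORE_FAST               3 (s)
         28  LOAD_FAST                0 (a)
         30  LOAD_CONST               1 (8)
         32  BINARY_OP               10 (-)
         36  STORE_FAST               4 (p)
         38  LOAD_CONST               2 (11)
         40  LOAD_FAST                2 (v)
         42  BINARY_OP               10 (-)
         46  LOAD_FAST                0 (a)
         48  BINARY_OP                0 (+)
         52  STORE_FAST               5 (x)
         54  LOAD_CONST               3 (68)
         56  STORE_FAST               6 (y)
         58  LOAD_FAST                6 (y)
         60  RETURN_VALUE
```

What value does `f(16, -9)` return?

68

LOAD_FAST_LOAD_FAST b,b → push -9,-9. Stack: [-9, -9]
BINARY_OP + → -9 + -9 = -18. Stack: [-18]
LOAD_FAST_LOAD_FAST a,b → push 16,-9. Stack: [-18, 16, -9]
BINARY_OP // → 16 // -9 = -2. Stack: [-18, -2]
BINARY_OP - → -18 - -2 = -16. Stack: [-16]
STORE_FAST v → v=-16. Stack: []
LOAD_FAST_LOAD_FAST v,b → push -16,-9. Stack: [-16, -9]
BINARY_OP + → -16 + -9 = -25. Stack: [-25]
STORE_FAST s → s=-25. Stack: []
LOAD_FAST a → push 16. Stack: [16]
LOAD_CONST → push 8. Stack: [16, 8]
BINARY_OP - → 16 - 8 = 8. Stack: [8]
STORE_FAST p → p=8. Stack: []
LOAD_CONST → push 11. Stack: [11]
LOAD_FAST v → push -16. Stack: [11, -16]
BINARY_OP - → 11 - -16 = 27. Stack: [27]
LOAD_FAST a → push 16. Stack: [27, 16]
BINARY_OP + → 27 + 16 = 43. Stack: [43]
STORE_FAST x → x=43. Stack: []
LOAD_CONST → push 68. Stack: [68]
STORE_FAST y → y=68. Stack: []
LOAD_FAST y → push 68. Stack: [68]
RETURN_VALUE → return 68.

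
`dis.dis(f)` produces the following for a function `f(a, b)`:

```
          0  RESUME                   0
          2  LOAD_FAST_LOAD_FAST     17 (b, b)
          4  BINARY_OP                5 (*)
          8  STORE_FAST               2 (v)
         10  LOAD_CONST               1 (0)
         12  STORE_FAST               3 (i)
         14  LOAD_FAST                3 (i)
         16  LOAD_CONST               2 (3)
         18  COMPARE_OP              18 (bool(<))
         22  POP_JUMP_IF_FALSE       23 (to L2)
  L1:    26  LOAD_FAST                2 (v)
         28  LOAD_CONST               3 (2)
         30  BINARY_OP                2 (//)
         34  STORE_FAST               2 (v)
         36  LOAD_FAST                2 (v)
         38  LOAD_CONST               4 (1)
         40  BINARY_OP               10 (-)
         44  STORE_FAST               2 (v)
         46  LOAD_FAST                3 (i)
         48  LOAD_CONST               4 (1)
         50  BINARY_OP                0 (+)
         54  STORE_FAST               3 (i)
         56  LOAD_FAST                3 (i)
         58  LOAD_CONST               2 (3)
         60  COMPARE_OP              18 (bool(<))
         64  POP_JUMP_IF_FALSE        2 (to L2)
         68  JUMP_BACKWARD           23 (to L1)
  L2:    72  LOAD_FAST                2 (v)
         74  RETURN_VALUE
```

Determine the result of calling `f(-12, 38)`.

LOAD_FAST_LOAD_FAST b,b → push 38,38. Stack: [38, 38]
BINARY_OP * → 38 * 38 = 1444. Stack: [1444]
STORE_FAST v → v=1444. Stack: []
LOAD_CONST → push 0. Stack: [0]
STORE_FAST i → i=0. Stack: []
LOAD_FAST i → push 0. Stack: [0]
LOAD_CONST → push 3. Stack: [0, 3]
COMPARE_OP bool(<) → 0 vs 3 = True. Stack: [True]
POP_JUMP_IF_FALSE → pop True; no jump. Stack: []
LOAD_FAST v → push 1444. Stack: [1444]
LOAD_CONST → push 2. Stack: [1444, 2]
BINARY_OP // → 1444 // 2 = 722. Stack: [722]
STORE_FAST v → v=722. Stack: []
LOAD_FAST v → push 722. Stack: [722]
LOAD_CONST → push 1. Stack: [722, 1]
BINARY_OP - → 722 - 1 = 721. Stack: [721]
STORE_FAST v → v=721. Stack: []
LOAD_FAST i → push 0. Stack: [0]
LOAD_CONST → push 1. Stack: [0, 1]
BINARY_OP + → 0 + 1 = 1. Stack: [1]
STORE_FAST i → i=1. Stack: []
LOAD_FAST i → push 1. Stack: [1]
LOAD_CONST → push 3. Stack: [1, 3]
COMPARE_OP bool(<) → 1 vs 3 = True. Stack: [True]
POP_JUMP_IF_FALSE → pop True; no jump. Stack: []
LOAD_FAST v → push 721. Stack: [721]
LOAD_CONST → push 2. Stack: [721, 2]
BINARY_OP // → 721 // 2 = 360. Stack: [360]
STORE_FAST v → v=360. Stack: []
LOAD_FAST v → push 360. Stack: [360]
LOAD_CONST → push 1. Stack: [360, 1]
BINARY_OP - → 360 - 1 = 359. Stack: [359]
STORE_FAST v → v=359. Stack: []
LOAD_FAST i → push 1. Stack: [1]
LOAD_CONST → push 1. Stack: [1, 1]
BINARY_OP + → 1 + 1 = 2. Stack: [2]
STORE_FAST i → i=2. Stack: []
LOAD_FAST i → push 2. Stack: [2]
LOAD_CONST → push 3. Stack: [2, 3]
COMPARE_OP bool(<) → 2 vs 3 = True. Stack: [True]
POP_JUMP_IF_FALSE → pop True; no jump. Stack: []
LOAD_FAST v → push 359. Stack: [359]
LOAD_CONST → push 2. Stack: [359, 2]
BINARY_OP // → 359 // 2 = 179. Stack: [179]
STORE_FAST v → v=179. Stack: []
LOAD_FAST v → push 179. Stack: [179]
LOAD_CONST → push 1. Stack: [179, 1]
BINARY_OP - → 179 - 1 = 178. Stack: [178]
STORE_FAST v → v=178. Stack: []
LOAD_FAST i → push 2. Stack: [2]
LOAD_CONST → push 1. Stack: [2, 1]
BINARY_OP + → 2 + 1 = 3. Stack: [3]
STORE_FAST i → i=3. Stack: []
LOAD_FAST i → push 3. Stack: [3]
LOAD_CONST → push 3. Stack: [3, 3]
COMPARE_OP bool(<) → 3 vs 3 = False. Stack: [False]
POP_JUMP_IF_FALSE → pop False; jump. Stack: []
LOAD_FAST v → push 178. Stack: [178]
RETURN_VALUE → return 178.

178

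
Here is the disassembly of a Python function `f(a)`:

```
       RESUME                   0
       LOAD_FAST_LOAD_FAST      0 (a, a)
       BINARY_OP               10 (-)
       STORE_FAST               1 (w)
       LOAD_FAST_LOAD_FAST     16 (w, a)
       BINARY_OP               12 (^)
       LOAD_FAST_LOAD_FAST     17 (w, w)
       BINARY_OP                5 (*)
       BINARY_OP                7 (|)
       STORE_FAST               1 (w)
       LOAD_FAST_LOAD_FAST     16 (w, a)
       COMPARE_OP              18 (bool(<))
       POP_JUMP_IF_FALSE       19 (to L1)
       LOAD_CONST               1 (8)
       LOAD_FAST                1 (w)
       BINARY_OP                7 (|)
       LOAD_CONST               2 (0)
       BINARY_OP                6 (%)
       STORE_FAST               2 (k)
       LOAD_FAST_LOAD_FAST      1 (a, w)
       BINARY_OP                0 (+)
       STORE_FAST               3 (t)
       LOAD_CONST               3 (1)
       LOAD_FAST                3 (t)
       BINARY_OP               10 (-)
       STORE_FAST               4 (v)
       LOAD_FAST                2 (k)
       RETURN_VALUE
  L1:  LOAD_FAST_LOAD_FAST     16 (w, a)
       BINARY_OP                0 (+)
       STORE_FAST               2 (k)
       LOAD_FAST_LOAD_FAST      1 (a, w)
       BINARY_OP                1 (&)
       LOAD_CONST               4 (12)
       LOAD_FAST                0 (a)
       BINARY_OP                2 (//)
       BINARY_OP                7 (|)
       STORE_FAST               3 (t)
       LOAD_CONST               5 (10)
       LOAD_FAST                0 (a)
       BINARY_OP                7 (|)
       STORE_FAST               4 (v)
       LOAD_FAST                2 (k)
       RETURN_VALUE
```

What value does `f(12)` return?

24

LOAD_FAST_LOAD_FAST a,a → push 12,12. Stack: [12, 12]
BINARY_OP - → 12 - 12 = 0. Stack: [0]
STORE_FAST w → w=0. Stack: []
LOAD_FAST_LOAD_FAST w,a → push 0,12. Stack: [0, 12]
BINARY_OP ^ → 0 ^ 12 = 12. Stack: [12]
LOAD_FAST_LOAD_FAST w,w → push 0,0. Stack: [12, 0, 0]
BINARY_OP * → 0 * 0 = 0. Stack: [12, 0]
BINARY_OP | → 12 | 0 = 12. Stack: [12]
STORE_FAST w → w=12. Stack: []
LOAD_FAST_LOAD_FAST w,a → push 12,12. Stack: [12, 12]
COMPARE_OP bool(<) → 12 vs 12 = False. Stack: [False]
POP_JUMP_IF_FALSE → pop False; jump. Stack: []
LOAD_FAST_LOAD_FAST w,a → push 12,12. Stack: [12, 12]
BINARY_OP + → 12 + 12 = 24. Stack: [24]
STORE_FAST k → k=24. Stack: []
LOAD_FAST_LOAD_FAST a,w → push 12,12. Stack: [12, 12]
BINARY_OP & → 12 & 12 = 12. Stack: [12]
LOAD_CONST → push 12. Stack: [12, 12]
LOAD_FAST a → push 12. Stack: [12, 12, 12]
BINARY_OP // → 12 // 12 = 1. Stack: [12, 1]
BINARY_OP | → 12 | 1 = 13. Stack: [13]
STORE_FAST t → t=13. Stack: []
LOAD_CONST → push 10. Stack: [10]
LOAD_FAST a → push 12. Stack: [10, 12]
BINARY_OP | → 10 | 12 = 14. Stack: [14]
STORE_FAST v → v=14. Stack: []
LOAD_FAST k → push 24. Stack: [24]
RETURN_VALUE → return 24.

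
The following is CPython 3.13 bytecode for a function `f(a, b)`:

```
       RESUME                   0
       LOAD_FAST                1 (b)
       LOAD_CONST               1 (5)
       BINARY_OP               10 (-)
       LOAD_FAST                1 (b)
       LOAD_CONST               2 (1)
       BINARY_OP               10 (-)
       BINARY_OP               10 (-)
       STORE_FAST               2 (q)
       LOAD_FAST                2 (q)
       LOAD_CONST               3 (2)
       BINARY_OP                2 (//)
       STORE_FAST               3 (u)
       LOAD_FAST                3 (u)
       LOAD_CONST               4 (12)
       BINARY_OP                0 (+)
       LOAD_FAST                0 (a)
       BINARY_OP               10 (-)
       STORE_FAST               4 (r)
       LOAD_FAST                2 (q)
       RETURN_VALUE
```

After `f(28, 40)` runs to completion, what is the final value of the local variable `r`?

-18

LOAD_FAST b → push 40. Stack: [40]
LOAD_CONST → push 5. Stack: [40, 5]
BINARY_OP - → 40 - 5 = 35. Stack: [35]
LOAD_FAST b → push 40. Stack: [35, 40]
LOAD_CONST → push 1. Stack: [35, 40, 1]
BINARY_OP - → 40 - 1 = 39. Stack: [35, 39]
BINARY_OP - → 35 - 39 = -4. Stack: [-4]
STORE_FAST q → q=-4. Stack: []
LOAD_FAST q → push -4. Stack: [-4]
LOAD_CONST → push 2. Stack: [-4, 2]
BINARY_OP // → -4 // 2 = -2. Stack: [-2]
STORE_FAST u → u=-2. Stack: []
LOAD_FAST u → push -2. Stack: [-2]
LOAD_CONST → push 12. Stack: [-2, 12]
BINARY_OP + → -2 + 12 = 10. Stack: [10]
LOAD_FAST a → push 28. Stack: [10, 28]
BINARY_OP - → 10 - 28 = -18. Stack: [-18]
STORE_FAST r → r=-18. Stack: []
LOAD_FAST q → push -4. Stack: [-4]
RETURN_VALUE → return -4.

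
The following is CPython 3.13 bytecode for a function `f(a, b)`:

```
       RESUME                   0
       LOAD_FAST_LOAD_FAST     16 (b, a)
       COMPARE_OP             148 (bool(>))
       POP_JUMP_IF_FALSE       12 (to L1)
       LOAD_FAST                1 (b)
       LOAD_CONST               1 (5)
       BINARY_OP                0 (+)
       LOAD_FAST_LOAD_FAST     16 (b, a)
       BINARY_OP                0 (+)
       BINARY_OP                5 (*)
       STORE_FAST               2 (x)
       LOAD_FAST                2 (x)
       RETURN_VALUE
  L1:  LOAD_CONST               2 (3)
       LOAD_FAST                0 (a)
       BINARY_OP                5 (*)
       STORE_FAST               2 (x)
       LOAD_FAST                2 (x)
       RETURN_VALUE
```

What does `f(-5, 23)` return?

504

LOAD_FAST_LOAD_FAST b,a → push 23,-5. Stack: [23, -5]
COMPARE_OP bool(>) → 23 vs -5 = True. Stack: [True]
POP_JUMP_IF_FALSE → pop True; no jump. Stack: []
LOAD_FAST b → push 23. Stack: [23]
LOAD_CONST → push 5. Stack: [23, 5]
BINARY_OP + → 23 + 5 = 28. Stack: [28]
LOAD_FAST_LOAD_FAST b,a → push 23,-5. Stack: [28, 23, -5]
BINARY_OP + → 23 + -5 = 18. Stack: [28, 18]
BINARY_OP * → 28 * 18 = 504. Stack: [504]
STORE_FAST x → x=504. Stack: []
LOAD_FAST x → push 504. Stack: [504]
RETURN_VALUE → return 504.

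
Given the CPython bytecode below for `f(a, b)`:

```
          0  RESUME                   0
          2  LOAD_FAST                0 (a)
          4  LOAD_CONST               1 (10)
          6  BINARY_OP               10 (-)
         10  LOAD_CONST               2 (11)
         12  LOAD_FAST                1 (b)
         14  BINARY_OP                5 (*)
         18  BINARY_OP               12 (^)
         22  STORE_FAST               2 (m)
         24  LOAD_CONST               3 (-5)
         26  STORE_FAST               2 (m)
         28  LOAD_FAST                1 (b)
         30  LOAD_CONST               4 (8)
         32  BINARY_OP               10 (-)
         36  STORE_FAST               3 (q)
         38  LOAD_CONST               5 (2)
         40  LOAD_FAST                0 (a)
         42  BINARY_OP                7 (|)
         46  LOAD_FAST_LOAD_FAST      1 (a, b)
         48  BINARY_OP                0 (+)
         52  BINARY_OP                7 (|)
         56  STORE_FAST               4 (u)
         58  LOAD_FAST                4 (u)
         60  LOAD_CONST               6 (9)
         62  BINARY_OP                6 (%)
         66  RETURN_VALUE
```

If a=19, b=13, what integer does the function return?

LOAD_FAST a → push 19. Stack: [19]
LOAD_CONST → push 10. Stack: [19, 10]
BINARY_OP - → 19 - 10 = 9. Stack: [9]
LOAD_CONST → push 11. Stack: [9, 11]
LOAD_FAST b → push 13. Stack: [9, 11, 13]
BINARY_OP * → 11 * 13 = 143. Stack: [9, 143]
BINARY_OP ^ → 9 ^ 143 = 134. Stack: [134]
STORE_FAST m → m=134. Stack: []
LOAD_CONST → push -5. Stack: [-5]
STORE_FAST m → m=-5. Stack: []
LOAD_FAST b → push 13. Stack: [13]
LOAD_CONST → push 8. Stack: [13, 8]
BINARY_OP - → 13 - 8 = 5. Stack: [5]
STORE_FAST q → q=5. Stack: []
LOAD_CONST → push 2. Stack: [2]
LOAD_FAST a → push 19. Stack: [2, 19]
BINARY_OP | → 2 | 19 = 19. Stack: [19]
LOAD_FAST_LOAD_FAST a,b → push 19,13. Stack: [19, 19, 13]
BINARY_OP + → 19 + 13 = 32. Stack: [19, 32]
BINARY_OP | → 19 | 32 = 51. Stack: [51]
STORE_FAST u → u=51. Stack: []
LOAD_FAST u → push 51. Stack: [51]
LOAD_CONST → push 9. Stack: [51, 9]
BINARY_OP % → 51 % 9 = 6. Stack: [6]
RETURN_VALUE → return 6.

6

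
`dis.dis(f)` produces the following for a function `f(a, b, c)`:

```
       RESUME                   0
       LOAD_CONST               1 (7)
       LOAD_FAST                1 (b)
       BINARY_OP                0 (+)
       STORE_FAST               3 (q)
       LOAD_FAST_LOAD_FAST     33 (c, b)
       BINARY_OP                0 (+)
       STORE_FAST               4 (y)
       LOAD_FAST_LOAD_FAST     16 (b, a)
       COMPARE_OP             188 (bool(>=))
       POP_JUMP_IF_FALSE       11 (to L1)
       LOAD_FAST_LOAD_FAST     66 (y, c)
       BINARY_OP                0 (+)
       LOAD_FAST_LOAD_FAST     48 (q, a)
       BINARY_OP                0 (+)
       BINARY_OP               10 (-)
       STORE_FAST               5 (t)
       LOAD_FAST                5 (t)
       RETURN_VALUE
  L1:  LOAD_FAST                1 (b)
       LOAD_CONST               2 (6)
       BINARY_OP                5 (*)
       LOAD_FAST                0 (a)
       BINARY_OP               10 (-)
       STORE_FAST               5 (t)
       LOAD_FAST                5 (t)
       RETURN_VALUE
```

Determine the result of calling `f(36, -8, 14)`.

-84

LOAD_CONST → push 7. Stack: [7]
LOAD_FAST b → push -8. Stack: [7, -8]
BINARY_OP + → 7 + -8 = -1. Stack: [-1]
STORE_FAST q → q=-1. Stack: []
LOAD_FAST_LOAD_FAST c,b → push 14,-8. Stack: [14, -8]
BINARY_OP + → 14 + -8 = 6. Stack: [6]
STORE_FAST y → y=6. Stack: []
LOAD_FAST_LOAD_FAST b,a → push -8,36. Stack: [-8, 36]
COMPARE_OP bool(>=) → -8 vs 36 = False. Stack: [False]
POP_JUMP_IF_FALSE → pop False; jump. Stack: []
LOAD_FAST b → push -8. Stack: [-8]
LOAD_CONST → push 6. Stack: [-8, 6]
BINARY_OP * → -8 * 6 = -48. Stack: [-48]
LOAD_FAST a → push 36. Stack: [-48, 36]
BINARY_OP - → -48 - 36 = -84. Stack: [-84]
STORE_FAST t → t=-84. Stack: []
LOAD_FAST t → push -84. Stack: [-84]
RETURN_VALUE → return -84.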